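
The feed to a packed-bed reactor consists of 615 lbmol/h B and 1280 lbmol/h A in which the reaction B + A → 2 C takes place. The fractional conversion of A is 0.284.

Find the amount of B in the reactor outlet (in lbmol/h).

A reacted = 0.284 × 1280 = 363.5 lbmol/h; ν_A = −1, so ξ = 363.5/1 = 363.5 lbmol/h.
Outlet amounts (n = n₀ + ν ξ):
  B: 615 − 1(363.5) = 251.5
  A: 1280 − 1(363.5) = 916.5
  C: 0 + 2(363.5) = 727

251 lbmol/h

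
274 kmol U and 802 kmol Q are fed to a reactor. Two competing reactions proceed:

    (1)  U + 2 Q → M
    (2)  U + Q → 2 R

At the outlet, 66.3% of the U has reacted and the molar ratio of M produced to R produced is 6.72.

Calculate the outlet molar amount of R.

25.2 kmol

Conversion of U: U consumed = 0.663 × 274 = 181.7 kmol = 1ξ₁ + 1ξ₂.
Selectivity: 1ξ₁ / (2ξ₂) = 6.72 → ξ₁ = 13.44 ξ₂.
Substitute: (1·13.44 + 1) ξ₂ = 181.7 → ξ₂ = 12.58 kmol, ξ₁ = 169.1 kmol.
Outlet amounts (n = n₀ + Σ ν·ξ):
  U: 274 − 1(169.1) − 1(12.58) = 92.34
  Q: 802 − 2(169.1) − 1(12.58) = 451.3
  M: 0 + 1(169.1) = 169.1
  R: 0 + 2(12.58) = 25.16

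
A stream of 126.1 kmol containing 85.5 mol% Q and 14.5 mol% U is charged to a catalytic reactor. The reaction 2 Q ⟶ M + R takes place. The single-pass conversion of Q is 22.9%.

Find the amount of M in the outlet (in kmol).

Q reacted = 0.229 × 107.8 = 24.69 kmol; ν_Q = −2, so ξ = 24.69/2 = 12.34 kmol.
Outlet amounts (n = n₀ + ν ξ):
  Q: 107.8 − 2(12.34) = 83.13
  M: 0 + 1(12.34) = 12.34
  R: 0 + 1(12.34) = 12.34
  U: 18.28 (inert)

12.3 kmol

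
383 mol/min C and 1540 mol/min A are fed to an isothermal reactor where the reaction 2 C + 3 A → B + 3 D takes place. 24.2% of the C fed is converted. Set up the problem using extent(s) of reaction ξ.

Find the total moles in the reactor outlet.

1880 mol/min

C reacted = 0.242 × 383 = 92.69 mol/min; ν_C = −2, so ξ = 92.69/2 = 46.34 mol/min.
Outlet amounts (n = n₀ + ν ξ):
  C: 383 − 2(46.34) = 290.3
  A: 1540 − 3(46.34) = 1401
  B: 0 + 1(46.34) = 46.34
  D: 0 + 3(46.34) = 139
Total out = 290.3 + 1401 + 46.34 + 139 = 1877 mol/min.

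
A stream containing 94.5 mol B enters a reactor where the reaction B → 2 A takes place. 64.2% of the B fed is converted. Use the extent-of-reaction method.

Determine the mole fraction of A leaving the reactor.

B reacted = 0.642 × 94.5 = 60.67 mol; ν_B = −1, so ξ = 60.67/1 = 60.67 mol.
Outlet amounts (n = n₀ + ν ξ):
  B: 94.5 − 1(60.67) = 33.83
  A: 0 + 2(60.67) = 121.3
Total out = 155.2 mol; y_A = 121.3 / 155.2 = 0.782.

0.782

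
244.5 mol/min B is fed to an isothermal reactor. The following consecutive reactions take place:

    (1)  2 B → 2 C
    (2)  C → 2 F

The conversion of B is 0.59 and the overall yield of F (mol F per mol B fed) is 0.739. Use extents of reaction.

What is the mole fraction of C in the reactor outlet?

Conversion of B: B consumed = 2ξ₁ = 0.59 × 244.5 → ξ₁ = 72.13 mol/min.
Yield of F: 2ξ₂ / 244.5 = 0.739 → ξ₂ = 90.34 mol/min.
Outlet amounts (n = n₀ + Σ ν·ξ):
  B: 244.5 − 2(72.13) = 100.2
  C: 0 + 2(72.13) − 1(90.34) = 53.91
  F: 0 + 2(90.34) = 180.7
Total out = 334.8 mol/min; y_C = 53.91 / 334.8 = 0.161.

0.161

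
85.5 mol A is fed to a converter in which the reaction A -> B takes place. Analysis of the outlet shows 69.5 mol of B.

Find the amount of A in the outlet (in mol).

For B: n = n₀ + 1ξ → 69.5 = 0 + 1ξ, giving ξ = 69.5 mol.
Outlet amounts (n = n₀ + ν ξ):
  A: 85.5 − 1(69.5) = 16
  B: 0 + 1(69.5) = 69.5

16 mol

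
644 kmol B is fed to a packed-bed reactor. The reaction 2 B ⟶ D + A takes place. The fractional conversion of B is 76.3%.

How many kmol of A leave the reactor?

246 kmol

B reacted = 0.763 × 644 = 491.4 kmol; ν_B = −2, so ξ = 491.4/2 = 245.7 kmol.
Outlet amounts (n = n₀ + ν ξ):
  B: 644 − 2(245.7) = 152.6
  D: 0 + 1(245.7) = 245.7
  A: 0 + 1(245.7) = 245.7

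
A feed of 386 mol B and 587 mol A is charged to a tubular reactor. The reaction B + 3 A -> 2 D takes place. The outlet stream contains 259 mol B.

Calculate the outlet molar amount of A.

206 mol

For B: n = n₀ − 1ξ → 259 = 386 − 1ξ, giving ξ = 127 mol.
Outlet amounts (n = n₀ + ν ξ):
  B: 386 − 1(127) = 259
  A: 587 − 3(127) = 206
  D: 0 + 2(127) = 254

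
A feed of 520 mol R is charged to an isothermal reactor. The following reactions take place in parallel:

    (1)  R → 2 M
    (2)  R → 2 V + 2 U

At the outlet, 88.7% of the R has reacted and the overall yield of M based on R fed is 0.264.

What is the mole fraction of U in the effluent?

Yield of M: 2ξ₁ / 520 = 0.264 → ξ₁ = 68.64 mol.
Conversion of R: 1ξ₁ + 1ξ₂ = 0.887 × 520 = 461.2 → ξ₂ = 392.6 mol.
Outlet amounts (n = n₀ + Σ ν·ξ):
  R: 520 − 1(68.64) − 1(392.6) = 58.76
  M: 0 + 2(68.64) = 137.3
  V: 0 + 2(392.6) = 785.2
  U: 0 + 2(392.6) = 785.2
Total out = 1766 mol; y_U = 785.2 / 1766 = 0.4445.

0.445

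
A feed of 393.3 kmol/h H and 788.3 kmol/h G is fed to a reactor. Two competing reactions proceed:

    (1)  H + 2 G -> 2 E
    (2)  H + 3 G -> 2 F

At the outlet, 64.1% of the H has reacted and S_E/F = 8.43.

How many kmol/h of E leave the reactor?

Conversion of H: H consumed = 0.641 × 393.3 = 252.1 kmol/h = 1ξ₁ + 1ξ₂.
Selectivity: 2ξ₁ / (2ξ₂) = 8.43 → ξ₁ = 8.43 ξ₂.
Substitute: (1·8.43 + 1) ξ₂ = 252.1 → ξ₂ = 26.73 kmol/h, ξ₁ = 225.4 kmol/h.
Outlet amounts (n = n₀ + Σ ν·ξ):
  H: 393.3 − 1(225.4) − 1(26.73) = 141.2
  G: 788.3 − 2(225.4) − 3(26.73) = 257.4
  E: 0 + 2(225.4) = 450.7
  F: 0 + 2(26.73) = 53.47

451 kmol/h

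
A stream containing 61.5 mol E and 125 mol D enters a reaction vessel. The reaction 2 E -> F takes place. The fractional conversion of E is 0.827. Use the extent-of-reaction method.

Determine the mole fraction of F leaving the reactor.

E reacted = 0.827 × 61.5 = 50.86 mol; ν_E = −2, so ξ = 50.86/2 = 25.43 mol.
Outlet amounts (n = n₀ + ν ξ):
  E: 61.5 − 2(25.43) = 10.64
  F: 0 + 1(25.43) = 25.43
  D: 125 (inert)
Total out = 161.1 mol; y_F = 25.43 / 161.1 = 0.1579.

0.158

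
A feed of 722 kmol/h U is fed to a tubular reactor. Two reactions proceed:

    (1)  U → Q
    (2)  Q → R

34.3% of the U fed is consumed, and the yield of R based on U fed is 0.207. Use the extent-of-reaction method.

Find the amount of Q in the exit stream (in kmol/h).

Conversion of U: U consumed = 1ξ₁ = 0.343 × 722 → ξ₁ = 247.6 kmol/h.
Yield of R: 1ξ₂ / 722 = 0.207 → ξ₂ = 149.5 kmol/h.
Outlet amounts (n = n₀ + Σ ν·ξ):
  U: 722 − 1(247.6) = 474.4
  Q: 0 + 1(247.6) − 1(149.5) = 98.19
  R: 0 + 1(149.5) = 149.5

98.2 kmol/h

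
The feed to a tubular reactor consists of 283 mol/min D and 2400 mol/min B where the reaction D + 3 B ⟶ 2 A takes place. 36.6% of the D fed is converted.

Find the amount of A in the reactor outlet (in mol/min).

207 mol/min

D reacted = 0.366 × 283 = 103.6 mol/min; ν_D = −1, so ξ = 103.6/1 = 103.6 mol/min.
Outlet amounts (n = n₀ + ν ξ):
  D: 283 − 1(103.6) = 179.4
  B: 2400 − 3(103.6) = 2089
  A: 0 + 2(103.6) = 207.2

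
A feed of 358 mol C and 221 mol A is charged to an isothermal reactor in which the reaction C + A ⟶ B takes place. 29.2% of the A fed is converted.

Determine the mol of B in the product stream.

A reacted = 0.292 × 221 = 64.53 mol; ν_A = −1, so ξ = 64.53/1 = 64.53 mol.
Outlet amounts (n = n₀ + ν ξ):
  C: 358 − 1(64.53) = 293.5
  A: 221 − 1(64.53) = 156.5
  B: 0 + 1(64.53) = 64.53

64.5 mol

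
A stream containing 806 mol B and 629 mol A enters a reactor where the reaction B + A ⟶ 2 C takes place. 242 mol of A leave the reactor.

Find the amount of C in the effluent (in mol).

774 mol

For A: n = n₀ − 1ξ → 242 = 629 − 1ξ, giving ξ = 387 mol.
Outlet amounts (n = n₀ + ν ξ):
  B: 806 − 1(387) = 419
  A: 629 − 1(387) = 242
  C: 0 + 2(387) = 774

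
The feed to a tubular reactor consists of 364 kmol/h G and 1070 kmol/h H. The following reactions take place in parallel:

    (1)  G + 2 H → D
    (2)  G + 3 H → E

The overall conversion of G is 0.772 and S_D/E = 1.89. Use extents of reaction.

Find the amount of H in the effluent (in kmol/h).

411 kmol/h

Conversion of G: G consumed = 0.772 × 364 = 281 kmol/h = 1ξ₁ + 1ξ₂.
Selectivity: 1ξ₁ / (1ξ₂) = 1.89 → ξ₁ = 1.89 ξ₂.
Substitute: (1·1.89 + 1) ξ₂ = 281 → ξ₂ = 97.23 kmol/h, ξ₁ = 183.8 kmol/h.
Outlet amounts (n = n₀ + Σ ν·ξ):
  G: 364 − 1(183.8) − 1(97.23) = 82.99
  H: 1070 − 2(183.8) − 3(97.23) = 410.7
  D: 0 + 1(183.8) = 183.8
  E: 0 + 1(97.23) = 97.23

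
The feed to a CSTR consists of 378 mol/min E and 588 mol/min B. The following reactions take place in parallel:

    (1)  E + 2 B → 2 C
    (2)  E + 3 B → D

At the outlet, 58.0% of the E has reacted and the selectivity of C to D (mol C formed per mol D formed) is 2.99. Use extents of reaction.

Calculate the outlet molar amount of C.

263 mol/min

Conversion of E: E consumed = 0.58 × 378 = 219.2 mol/min = 1ξ₁ + 1ξ₂.
Selectivity: 2ξ₁ / (1ξ₂) = 2.99 → ξ₁ = 1.495 ξ₂.
Substitute: (1·1.495 + 1) ξ₂ = 219.2 → ξ₂ = 87.87 mol/min, ξ₁ = 131.4 mol/min.
Outlet amounts (n = n₀ + Σ ν·ξ):
  E: 378 − 1(131.4) − 1(87.87) = 158.8
  B: 588 − 2(131.4) − 3(87.87) = 61.65
  C: 0 + 2(131.4) = 262.7
  D: 0 + 1(87.87) = 87.87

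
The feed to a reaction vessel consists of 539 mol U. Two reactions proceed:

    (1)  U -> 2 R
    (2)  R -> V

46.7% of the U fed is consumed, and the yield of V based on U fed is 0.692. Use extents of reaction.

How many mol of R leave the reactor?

130 mol

Conversion of U: U consumed = 1ξ₁ = 0.467 × 539 → ξ₁ = 251.7 mol.
Yield of V: 1ξ₂ / 539 = 0.692 → ξ₂ = 373 mol.
Outlet amounts (n = n₀ + Σ ν·ξ):
  U: 539 − 1(251.7) = 287.3
  R: 0 + 2(251.7) − 1(373) = 130.4
  V: 0 + 1(373) = 373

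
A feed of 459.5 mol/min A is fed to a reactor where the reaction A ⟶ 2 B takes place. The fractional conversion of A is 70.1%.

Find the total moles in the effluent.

782 mol/min

A reacted = 0.701 × 459.5 = 322.1 mol/min; ν_A = −1, so ξ = 322.1/1 = 322.1 mol/min.
Outlet amounts (n = n₀ + ν ξ):
  A: 459.5 − 1(322.1) = 137.4
  B: 0 + 2(322.1) = 644.2
Total out = 137.4 + 644.2 = 781.6 mol/min.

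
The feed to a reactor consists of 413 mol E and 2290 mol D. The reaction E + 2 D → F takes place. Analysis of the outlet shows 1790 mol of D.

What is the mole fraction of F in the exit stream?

0.113

For D: n = n₀ − 2ξ → 1790 = 2290 − 2ξ, giving ξ = 250 mol.
Outlet amounts (n = n₀ + ν ξ):
  E: 413 − 1(250) = 163
  D: 2290 − 2(250) = 1790
  F: 0 + 1(250) = 250
Total out = 2203 mol; y_F = 250 / 2203 = 0.1135.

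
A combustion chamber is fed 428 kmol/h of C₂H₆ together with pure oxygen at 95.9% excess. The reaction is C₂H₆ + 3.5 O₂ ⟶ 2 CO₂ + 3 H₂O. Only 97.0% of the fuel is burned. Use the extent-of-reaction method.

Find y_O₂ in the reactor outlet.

Stoichiometric O₂ = 3.5 × 428 = 1498 kmol/h; O₂ fed = 1498 × 1.959 = 2935 kmol/h.
Fuel reacted = 0.97 × 428 → ξ = 415.2 kmol/h.
Outlet (n = n₀ + ν ξ):
  C₂H₆: 428 − 1(415.2) = 12.84
  O₂: 2935 − 3.5(415.2) = 1482
  CO₂: 0 + 2(415.2) = 830.3
  H₂O: 0 + 3(415.2) = 1245
Total out = 3570 kmol/h; y_O₂ = 1482 / 3570 = 0.415.

0.415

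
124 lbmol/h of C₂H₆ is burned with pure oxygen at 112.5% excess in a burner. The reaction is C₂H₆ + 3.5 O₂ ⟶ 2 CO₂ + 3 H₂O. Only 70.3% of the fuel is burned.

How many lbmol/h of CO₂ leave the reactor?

174 lbmol/h

Stoichiometric O₂ = 3.5 × 124 = 434 lbmol/h; O₂ fed = 434 × 2.125 = 922.2 lbmol/h.
Fuel reacted = 0.703 × 124 → ξ = 87.17 lbmol/h.
Outlet (n = n₀ + ν ξ):
  C₂H₆: 124 − 1(87.17) = 36.83
  O₂: 922.2 − 3.5(87.17) = 617.1
  CO₂: 0 + 2(87.17) = 174.3
  H₂O: 0 + 3(87.17) = 261.5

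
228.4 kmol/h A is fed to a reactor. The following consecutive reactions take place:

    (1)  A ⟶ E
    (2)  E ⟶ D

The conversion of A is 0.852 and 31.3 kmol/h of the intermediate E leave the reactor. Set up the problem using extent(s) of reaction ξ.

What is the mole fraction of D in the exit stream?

0.715

Conversion of A: A consumed = 1ξ₁ = 0.852 × 228.4 → ξ₁ = 194.6 kmol/h.
E balance: n_E = 0 + 1ξ₁ − 1ξ₂ = 31.3 → ξ₂ = (1·194.6 − 31.3)/1 = 163.3 kmol/h.
Outlet amounts (n = n₀ + Σ ν·ξ):
  A: 228.4 − 1(194.6) = 33.8
  E: 0 + 1(194.6) − 1(163.3) = 31.3
  D: 0 + 1(163.3) = 163.3
Total out = 228.4 kmol/h; y_D = 163.3 / 228.4 = 0.715.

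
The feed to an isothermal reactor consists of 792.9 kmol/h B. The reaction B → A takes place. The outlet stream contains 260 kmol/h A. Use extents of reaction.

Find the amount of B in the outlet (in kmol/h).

For A: n = n₀ + 1ξ → 260 = 0 + 1ξ, giving ξ = 260 kmol/h.
Outlet amounts (n = n₀ + ν ξ):
  B: 792.9 − 1(260) = 532.9
  A: 0 + 1(260) = 260

533 kmol/h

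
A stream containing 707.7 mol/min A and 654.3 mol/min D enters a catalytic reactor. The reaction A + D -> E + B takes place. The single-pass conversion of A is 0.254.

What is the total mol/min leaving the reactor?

A reacted = 0.254 × 707.7 = 179.8 mol/min; ν_A = −1, so ξ = 179.8/1 = 179.8 mol/min.
Outlet amounts (n = n₀ + ν ξ):
  A: 707.7 − 1(179.8) = 527.9
  D: 654.3 − 1(179.8) = 474.5
  E: 0 + 1(179.8) = 179.8
  B: 0 + 1(179.8) = 179.8
Total out = 527.9 + 474.5 + 179.8 + 179.8 = 1362 mol/min.

1360 mol/min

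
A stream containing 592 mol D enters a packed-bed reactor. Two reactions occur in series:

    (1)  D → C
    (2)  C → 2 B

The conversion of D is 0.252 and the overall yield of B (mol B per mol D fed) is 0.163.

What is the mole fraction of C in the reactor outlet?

Conversion of D: D consumed = 1ξ₁ = 0.252 × 592 → ξ₁ = 149.2 mol.
Yield of B: 2ξ₂ / 592 = 0.163 → ξ₂ = 48.25 mol.
Outlet amounts (n = n₀ + Σ ν·ξ):
  D: 592 − 1(149.2) = 442.8
  C: 0 + 1(149.2) − 1(48.25) = 100.9
  B: 0 + 2(48.25) = 96.5
Total out = 640.2 mol; y_C = 100.9 / 640.2 = 0.1577.

0.158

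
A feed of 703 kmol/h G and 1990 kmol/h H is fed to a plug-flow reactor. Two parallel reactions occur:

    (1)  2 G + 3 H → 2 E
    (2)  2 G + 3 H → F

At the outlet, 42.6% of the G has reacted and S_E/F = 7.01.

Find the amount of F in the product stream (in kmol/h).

33.2 kmol/h

Conversion of G: G consumed = 0.426 × 703 = 299.5 kmol/h = 2ξ₁ + 2ξ₂.
Selectivity: 2ξ₁ / (1ξ₂) = 7.01 → ξ₁ = 3.505 ξ₂.
Substitute: (2·3.505 + 2) ξ₂ = 299.5 → ξ₂ = 33.24 kmol/h, ξ₁ = 116.5 kmol/h.
Outlet amounts (n = n₀ + Σ ν·ξ):
  G: 703 − 2(116.5) − 2(33.24) = 403.5
  H: 1990 − 3(116.5) − 3(33.24) = 1541
  E: 0 + 2(116.5) = 233
  F: 0 + 1(33.24) = 33.24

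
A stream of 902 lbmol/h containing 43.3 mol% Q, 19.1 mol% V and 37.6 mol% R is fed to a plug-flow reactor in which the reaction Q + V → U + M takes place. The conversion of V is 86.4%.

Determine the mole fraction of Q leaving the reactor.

V reacted = 0.864 × 172.3 = 148.9 lbmol/h; ν_V = −1, so ξ = 148.9/1 = 148.9 lbmol/h.
Outlet amounts (n = n₀ + ν ξ):
  Q: 390.6 − 1(148.9) = 241.7
  V: 172.3 − 1(148.9) = 23.43
  U: 0 + 1(148.9) = 148.9
  M: 0 + 1(148.9) = 148.9
  R: 339.2 (inert)
Total out = 902 lbmol/h; y_Q = 241.7 / 902 = 0.268.

0.268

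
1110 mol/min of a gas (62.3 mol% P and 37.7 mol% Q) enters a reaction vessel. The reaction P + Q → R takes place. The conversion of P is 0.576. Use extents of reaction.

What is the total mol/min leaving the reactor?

712 mol/min

P reacted = 0.576 × 691.5 = 398.3 mol/min; ν_P = −1, so ξ = 398.3/1 = 398.3 mol/min.
Outlet amounts (n = n₀ + ν ξ):
  P: 691.5 − 1(398.3) = 293.2
  Q: 418.5 − 1(398.3) = 20.15
  R: 0 + 1(398.3) = 398.3
Total out = 293.2 + 20.15 + 398.3 = 711.7 mol/min.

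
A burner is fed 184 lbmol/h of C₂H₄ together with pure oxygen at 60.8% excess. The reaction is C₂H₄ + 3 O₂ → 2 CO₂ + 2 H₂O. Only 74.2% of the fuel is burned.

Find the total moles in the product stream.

1070 lbmol/h

Stoichiometric O₂ = 3 × 184 = 552 lbmol/h; O₂ fed = 552 × 1.608 = 887.6 lbmol/h.
Fuel reacted = 0.742 × 184 → ξ = 136.5 lbmol/h.
Outlet (n = n₀ + ν ξ):
  C₂H₄: 184 − 1(136.5) = 47.47
  O₂: 887.6 − 3(136.5) = 478
  CO₂: 0 + 2(136.5) = 273.1
  H₂O: 0 + 2(136.5) = 273.1
Total out = 47.47 + 478 + 273.1 + 273.1 = 1072 lbmol/h.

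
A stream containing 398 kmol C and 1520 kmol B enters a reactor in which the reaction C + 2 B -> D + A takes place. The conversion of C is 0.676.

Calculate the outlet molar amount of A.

C reacted = 0.676 × 398 = 269 kmol; ν_C = −1, so ξ = 269/1 = 269 kmol.
Outlet amounts (n = n₀ + ν ξ):
  C: 398 − 1(269) = 129
  B: 1520 − 2(269) = 981.9
  D: 0 + 1(269) = 269
  A: 0 + 1(269) = 269

269 kmol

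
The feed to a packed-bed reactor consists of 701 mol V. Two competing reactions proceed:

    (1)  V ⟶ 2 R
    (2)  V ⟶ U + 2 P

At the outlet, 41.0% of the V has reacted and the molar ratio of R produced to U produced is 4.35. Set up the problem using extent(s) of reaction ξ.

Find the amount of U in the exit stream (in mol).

Conversion of V: V consumed = 0.41 × 701 = 287.4 mol = 1ξ₁ + 1ξ₂.
Selectivity: 2ξ₁ / (1ξ₂) = 4.35 → ξ₁ = 2.175 ξ₂.
Substitute: (1·2.175 + 1) ξ₂ = 287.4 → ξ₂ = 90.52 mol, ξ₁ = 196.9 mol.
Outlet amounts (n = n₀ + Σ ν·ξ):
  V: 701 − 1(196.9) − 1(90.52) = 413.6
  R: 0 + 2(196.9) = 393.8
  U: 0 + 1(90.52) = 90.52
  P: 0 + 2(90.52) = 181

90.5 mol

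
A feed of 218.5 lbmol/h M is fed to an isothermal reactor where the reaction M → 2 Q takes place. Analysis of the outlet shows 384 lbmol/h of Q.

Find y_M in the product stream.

For Q: n = n₀ + 2ξ → 384 = 0 + 2ξ, giving ξ = 192 lbmol/h.
Outlet amounts (n = n₀ + ν ξ):
  M: 218.5 − 1(192) = 26.5
  Q: 0 + 2(192) = 384
Total out = 410.5 lbmol/h; y_M = 26.5 / 410.5 = 0.06456.

0.0646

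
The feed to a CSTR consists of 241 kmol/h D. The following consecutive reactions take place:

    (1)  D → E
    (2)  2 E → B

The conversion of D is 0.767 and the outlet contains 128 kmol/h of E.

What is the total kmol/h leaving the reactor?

213 kmol/h

Conversion of D: D consumed = 1ξ₁ = 0.767 × 241 → ξ₁ = 184.8 kmol/h.
E balance: n_E = 0 + 1ξ₁ − 2ξ₂ = 128 → ξ₂ = (1·184.8 − 128)/2 = 28.42 kmol/h.
Outlet amounts (n = n₀ + Σ ν·ξ):
  D: 241 − 1(184.8) = 56.15
  E: 0 + 1(184.8) − 2(28.42) = 128
  B: 0 + 1(28.42) = 28.42
Total out = 56.15 + 128 + 28.42 = 212.6 kmol/h.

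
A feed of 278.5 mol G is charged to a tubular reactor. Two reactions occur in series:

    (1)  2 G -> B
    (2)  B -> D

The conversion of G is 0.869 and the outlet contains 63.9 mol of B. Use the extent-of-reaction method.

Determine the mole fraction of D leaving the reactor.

Conversion of G: G consumed = 2ξ₁ = 0.869 × 278.5 → ξ₁ = 121 mol.
B balance: n_B = 0 + 1ξ₁ − 1ξ₂ = 63.9 → ξ₂ = (1·121 − 63.9)/1 = 57.11 mol.
Outlet amounts (n = n₀ + Σ ν·ξ):
  G: 278.5 − 2(121) = 36.48
  B: 0 + 1(121) − 1(57.11) = 63.9
  D: 0 + 1(57.11) = 57.11
Total out = 157.5 mol; y_D = 57.11 / 157.5 = 0.3626.

0.363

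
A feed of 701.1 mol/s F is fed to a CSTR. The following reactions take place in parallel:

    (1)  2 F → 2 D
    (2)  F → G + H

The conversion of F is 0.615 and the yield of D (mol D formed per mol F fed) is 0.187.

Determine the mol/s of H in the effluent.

300 mol/s

Yield of D: 2ξ₁ / 701.1 = 0.187 → ξ₁ = 65.55 mol/s.
Conversion of F: 2ξ₁ + 1ξ₂ = 0.615 × 701.1 = 431.2 → ξ₂ = 300.1 mol/s.
Outlet amounts (n = n₀ + Σ ν·ξ):
  F: 701.1 − 2(65.55) − 1(300.1) = 269.9
  D: 0 + 2(65.55) = 131.1
  G: 0 + 1(300.1) = 300.1
  H: 0 + 1(300.1) = 300.1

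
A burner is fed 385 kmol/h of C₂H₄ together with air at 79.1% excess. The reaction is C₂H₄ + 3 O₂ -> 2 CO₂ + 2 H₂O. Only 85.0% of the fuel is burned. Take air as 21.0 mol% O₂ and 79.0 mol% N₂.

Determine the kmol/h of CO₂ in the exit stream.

Stoichiometric O₂ = 3 × 385 = 1155 kmol/h; O₂ fed = 1155 × 1.791 = 2069 kmol/h.
N₂ fed = 2069 × 79/21 = 7782 kmol/h.
Fuel reacted = 0.85 × 385 → ξ = 327.2 kmol/h.
Outlet (n = n₀ + ν ξ):
  C₂H₄: 385 − 1(327.2) = 57.75
  O₂: 2069 − 3(327.2) = 1087
  N₂: 7782 (inert)
  CO₂: 0 + 2(327.2) = 654.5
  H₂O: 0 + 2(327.2) = 654.5

654 kmol/h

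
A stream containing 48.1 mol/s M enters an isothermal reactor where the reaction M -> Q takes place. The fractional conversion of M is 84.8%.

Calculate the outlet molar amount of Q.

M reacted = 0.848 × 48.1 = 40.79 mol/s; ν_M = −1, so ξ = 40.79/1 = 40.79 mol/s.
Outlet amounts (n = n₀ + ν ξ):
  M: 48.1 − 1(40.79) = 7.311
  Q: 0 + 1(40.79) = 40.79

40.8 mol/s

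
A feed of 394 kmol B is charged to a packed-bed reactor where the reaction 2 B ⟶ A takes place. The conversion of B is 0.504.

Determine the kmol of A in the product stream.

B reacted = 0.504 × 394 = 198.6 kmol; ν_B = −2, so ξ = 198.6/2 = 99.29 kmol.
Outlet amounts (n = n₀ + ν ξ):
  B: 394 − 2(99.29) = 195.4
  A: 0 + 1(99.29) = 99.29

99.3 kmol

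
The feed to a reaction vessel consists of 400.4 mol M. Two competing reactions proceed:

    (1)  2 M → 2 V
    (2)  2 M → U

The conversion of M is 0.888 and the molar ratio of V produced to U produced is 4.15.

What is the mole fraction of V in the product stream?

Conversion of M: M consumed = 0.888 × 400.4 = 355.6 mol = 2ξ₁ + 2ξ₂.
Selectivity: 2ξ₁ / (1ξ₂) = 4.15 → ξ₁ = 2.075 ξ₂.
Substitute: (2·2.075 + 2) ξ₂ = 355.6 → ξ₂ = 57.81 mol, ξ₁ = 120 mol.
Outlet amounts (n = n₀ + Σ ν·ξ):
  M: 400.4 − 2(120) − 2(57.81) = 44.84
  V: 0 + 2(120) = 239.9
  U: 0 + 1(57.81) = 57.81
Total out = 342.6 mol; y_V = 239.9 / 342.6 = 0.7003.

0.7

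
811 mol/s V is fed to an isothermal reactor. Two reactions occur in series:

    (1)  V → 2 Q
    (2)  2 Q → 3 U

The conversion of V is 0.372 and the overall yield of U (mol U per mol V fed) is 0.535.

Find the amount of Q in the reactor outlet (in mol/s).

Conversion of V: V consumed = 1ξ₁ = 0.372 × 811 → ξ₁ = 301.7 mol/s.
Yield of U: 3ξ₂ / 811 = 0.535 → ξ₂ = 144.6 mol/s.
Outlet amounts (n = n₀ + Σ ν·ξ):
  V: 811 − 1(301.7) = 509.3
  Q: 0 + 2(301.7) − 2(144.6) = 314.1
  U: 0 + 3(144.6) = 433.9

314 mol/s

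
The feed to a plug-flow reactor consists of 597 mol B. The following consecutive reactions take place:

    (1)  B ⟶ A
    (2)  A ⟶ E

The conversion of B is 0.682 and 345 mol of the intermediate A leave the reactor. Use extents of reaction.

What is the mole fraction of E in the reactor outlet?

0.104

Conversion of B: B consumed = 1ξ₁ = 0.682 × 597 → ξ₁ = 407.2 mol.
A balance: n_A = 0 + 1ξ₁ − 1ξ₂ = 345 → ξ₂ = (1·407.2 − 345)/1 = 62.15 mol.
Outlet amounts (n = n₀ + Σ ν·ξ):
  B: 597 − 1(407.2) = 189.8
  A: 0 + 1(407.2) − 1(62.15) = 345
  E: 0 + 1(62.15) = 62.15
Total out = 597 mol; y_E = 62.15 / 597 = 0.1041.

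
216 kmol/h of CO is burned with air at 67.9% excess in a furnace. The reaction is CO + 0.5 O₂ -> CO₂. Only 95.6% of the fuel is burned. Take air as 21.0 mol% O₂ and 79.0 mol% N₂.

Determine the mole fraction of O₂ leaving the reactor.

Stoichiometric O₂ = 0.5 × 216 = 108 kmol/h; O₂ fed = 108 × 1.679 = 181.3 kmol/h.
N₂ fed = 181.3 × 79/21 = 682.2 kmol/h.
Fuel reacted = 0.956 × 216 → ξ = 206.5 kmol/h.
Outlet (n = n₀ + ν ξ):
  CO: 216 − 1(206.5) = 9.504
  O₂: 181.3 − 0.5(206.5) = 78.08
  N₂: 682.2 (inert)
  CO₂: 0 + 1(206.5) = 206.5
Total out = 976.2 kmol/h; y_O₂ = 78.08 / 976.2 = 0.07998.

0.08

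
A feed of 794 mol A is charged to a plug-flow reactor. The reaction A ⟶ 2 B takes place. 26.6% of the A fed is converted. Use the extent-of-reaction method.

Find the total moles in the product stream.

A reacted = 0.266 × 794 = 211.2 mol; ν_A = −1, so ξ = 211.2/1 = 211.2 mol.
Outlet amounts (n = n₀ + ν ξ):
  A: 794 − 1(211.2) = 582.8
  B: 0 + 2(211.2) = 422.4
Total out = 582.8 + 422.4 = 1005 mol.

1010 mol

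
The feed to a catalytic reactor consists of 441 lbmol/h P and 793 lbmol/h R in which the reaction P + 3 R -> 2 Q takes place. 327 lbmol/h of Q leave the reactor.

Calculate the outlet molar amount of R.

302 lbmol/h

For Q: n = n₀ + 2ξ → 327 = 0 + 2ξ, giving ξ = 163.5 lbmol/h.
Outlet amounts (n = n₀ + ν ξ):
  P: 441 − 1(163.5) = 277.5
  R: 793 − 3(163.5) = 302.5
  Q: 0 + 2(163.5) = 327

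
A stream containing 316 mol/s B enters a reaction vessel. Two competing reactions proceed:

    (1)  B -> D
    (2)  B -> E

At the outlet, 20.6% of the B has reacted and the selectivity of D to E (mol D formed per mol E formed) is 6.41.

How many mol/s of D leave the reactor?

56.3 mol/s

Conversion of B: B consumed = 0.206 × 316 = 65.1 mol/s = 1ξ₁ + 1ξ₂.
Selectivity: 1ξ₁ / (1ξ₂) = 6.41 → ξ₁ = 6.41 ξ₂.
Substitute: (1·6.41 + 1) ξ₂ = 65.1 → ξ₂ = 8.785 mol/s, ξ₁ = 56.31 mol/s.
Outlet amounts (n = n₀ + Σ ν·ξ):
  B: 316 − 1(56.31) − 1(8.785) = 250.9
  D: 0 + 1(56.31) = 56.31
  E: 0 + 1(8.785) = 8.785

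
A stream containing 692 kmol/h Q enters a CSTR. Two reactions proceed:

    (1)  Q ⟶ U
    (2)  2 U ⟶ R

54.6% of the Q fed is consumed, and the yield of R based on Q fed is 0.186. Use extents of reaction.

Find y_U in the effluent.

0.214

Conversion of Q: Q consumed = 1ξ₁ = 0.546 × 692 → ξ₁ = 377.8 kmol/h.
Yield of R: 1ξ₂ / 692 = 0.186 → ξ₂ = 128.7 kmol/h.
Outlet amounts (n = n₀ + Σ ν·ξ):
  Q: 692 − 1(377.8) = 314.2
  U: 0 + 1(377.8) − 2(128.7) = 120.4
  R: 0 + 1(128.7) = 128.7
Total out = 563.3 kmol/h; y_U = 120.4 / 563.3 = 0.2138.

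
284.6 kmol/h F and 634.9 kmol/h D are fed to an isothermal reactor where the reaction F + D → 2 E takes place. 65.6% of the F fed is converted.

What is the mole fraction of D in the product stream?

0.487

F reacted = 0.656 × 284.6 = 186.7 kmol/h; ν_F = −1, so ξ = 186.7/1 = 186.7 kmol/h.
Outlet amounts (n = n₀ + ν ξ):
  F: 284.6 − 1(186.7) = 97.9
  D: 634.9 − 1(186.7) = 448.2
  E: 0 + 2(186.7) = 373.4
Total out = 919.5 kmol/h; y_D = 448.2 / 919.5 = 0.4874.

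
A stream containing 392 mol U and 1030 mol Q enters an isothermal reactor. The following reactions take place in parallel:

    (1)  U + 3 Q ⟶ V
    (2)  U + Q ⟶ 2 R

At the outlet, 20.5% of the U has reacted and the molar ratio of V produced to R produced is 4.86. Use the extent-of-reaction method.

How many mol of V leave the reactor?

Conversion of U: U consumed = 0.205 × 392 = 80.36 mol = 1ξ₁ + 1ξ₂.
Selectivity: 1ξ₁ / (2ξ₂) = 4.86 → ξ₁ = 9.72 ξ₂.
Substitute: (1·9.72 + 1) ξ₂ = 80.36 → ξ₂ = 7.496 mol, ξ₁ = 72.86 mol.
Outlet amounts (n = n₀ + Σ ν·ξ):
  U: 392 − 1(72.86) − 1(7.496) = 311.6
  Q: 1030 − 3(72.86) − 1(7.496) = 803.9
  V: 0 + 1(72.86) = 72.86
  R: 0 + 2(7.496) = 14.99

72.9 mol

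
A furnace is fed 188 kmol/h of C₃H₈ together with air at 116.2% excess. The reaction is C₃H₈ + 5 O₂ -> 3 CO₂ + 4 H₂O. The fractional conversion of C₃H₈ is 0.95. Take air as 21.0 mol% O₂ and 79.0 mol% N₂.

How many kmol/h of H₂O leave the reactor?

Stoichiometric O₂ = 5 × 188 = 940 kmol/h; O₂ fed = 940 × 2.162 = 2032 kmol/h.
N₂ fed = 2032 × 79/21 = 7645 kmol/h.
Fuel reacted = 0.95 × 188 → ξ = 178.6 kmol/h.
Outlet (n = n₀ + ν ξ):
  C₃H₈: 188 − 1(178.6) = 9.4
  O₂: 2032 − 5(178.6) = 1139
  N₂: 7645 (inert)
  CO₂: 0 + 3(178.6) = 535.8
  H₂O: 0 + 4(178.6) = 714.4

714 kmol/h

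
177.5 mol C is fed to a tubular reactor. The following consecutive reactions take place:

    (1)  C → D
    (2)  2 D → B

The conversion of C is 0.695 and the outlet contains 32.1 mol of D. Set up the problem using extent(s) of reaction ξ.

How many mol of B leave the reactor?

45.6 mol

Conversion of C: C consumed = 1ξ₁ = 0.695 × 177.5 → ξ₁ = 123.4 mol.
D balance: n_D = 0 + 1ξ₁ − 2ξ₂ = 32.1 → ξ₂ = (1·123.4 − 32.1)/2 = 45.63 mol.
Outlet amounts (n = n₀ + Σ ν·ξ):
  C: 177.5 − 1(123.4) = 54.14
  D: 0 + 1(123.4) − 2(45.63) = 32.1
  B: 0 + 1(45.63) = 45.63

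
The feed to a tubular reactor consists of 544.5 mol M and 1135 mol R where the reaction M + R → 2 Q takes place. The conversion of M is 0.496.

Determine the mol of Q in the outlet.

M reacted = 0.496 × 544.5 = 270.1 mol; ν_M = −1, so ξ = 270.1/1 = 270.1 mol.
Outlet amounts (n = n₀ + ν ξ):
  M: 544.5 − 1(270.1) = 274.4
  R: 1135 − 1(270.1) = 864.9
  Q: 0 + 2(270.1) = 540.1

540 mol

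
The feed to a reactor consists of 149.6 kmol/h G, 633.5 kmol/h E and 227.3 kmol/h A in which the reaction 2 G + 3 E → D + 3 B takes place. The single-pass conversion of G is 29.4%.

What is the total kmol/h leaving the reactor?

G reacted = 0.294 × 149.6 = 43.98 kmol/h; ν_G = −2, so ξ = 43.98/2 = 21.99 kmol/h.
Outlet amounts (n = n₀ + ν ξ):
  G: 149.6 − 2(21.99) = 105.6
  E: 633.5 − 3(21.99) = 567.5
  D: 0 + 1(21.99) = 21.99
  B: 0 + 3(21.99) = 65.97
  A: 227.3 (inert)
Total out = 105.6 + 567.5 + 21.99 + 65.97 + 227.3 = 988.4 kmol/h.

988 kmol/h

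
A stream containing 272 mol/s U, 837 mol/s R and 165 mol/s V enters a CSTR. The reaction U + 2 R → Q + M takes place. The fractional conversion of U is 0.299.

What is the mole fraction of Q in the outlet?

U reacted = 0.299 × 272 = 81.33 mol/s; ν_U = −1, so ξ = 81.33/1 = 81.33 mol/s.
Outlet amounts (n = n₀ + ν ξ):
  U: 272 − 1(81.33) = 190.7
  R: 837 − 2(81.33) = 674.3
  Q: 0 + 1(81.33) = 81.33
  M: 0 + 1(81.33) = 81.33
  V: 165 (inert)
Total out = 1193 mol/s; y_Q = 81.33 / 1193 = 0.06819.

0.0682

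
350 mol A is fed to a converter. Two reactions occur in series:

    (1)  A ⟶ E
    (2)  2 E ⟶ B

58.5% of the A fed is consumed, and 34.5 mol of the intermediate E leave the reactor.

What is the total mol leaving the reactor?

265 mol

Conversion of A: A consumed = 1ξ₁ = 0.585 × 350 → ξ₁ = 204.8 mol.
E balance: n_E = 0 + 1ξ₁ − 2ξ₂ = 34.5 → ξ₂ = (1·204.8 − 34.5)/2 = 85.12 mol.
Outlet amounts (n = n₀ + Σ ν·ξ):
  A: 350 − 1(204.8) = 145.2
  E: 0 + 1(204.8) − 2(85.12) = 34.5
  B: 0 + 1(85.12) = 85.12
Total out = 145.2 + 34.5 + 85.12 = 264.9 mol.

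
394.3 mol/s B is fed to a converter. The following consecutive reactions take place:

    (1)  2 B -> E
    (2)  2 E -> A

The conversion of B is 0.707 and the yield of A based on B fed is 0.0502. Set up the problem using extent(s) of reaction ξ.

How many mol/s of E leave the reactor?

99.8 mol/s

Conversion of B: B consumed = 2ξ₁ = 0.707 × 394.3 → ξ₁ = 139.4 mol/s.
Yield of A: 1ξ₂ / 394.3 = 0.0502 → ξ₂ = 19.79 mol/s.
Outlet amounts (n = n₀ + Σ ν·ξ):
  B: 394.3 − 2(139.4) = 115.5
  E: 0 + 1(139.4) − 2(19.79) = 99.8
  A: 0 + 1(19.79) = 19.79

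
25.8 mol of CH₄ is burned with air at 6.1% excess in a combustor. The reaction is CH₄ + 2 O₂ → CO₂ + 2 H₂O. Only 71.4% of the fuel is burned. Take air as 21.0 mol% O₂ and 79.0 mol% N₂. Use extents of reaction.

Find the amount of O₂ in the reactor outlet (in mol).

Stoichiometric O₂ = 2 × 25.8 = 51.6 mol; O₂ fed = 51.6 × 1.061 = 54.75 mol.
N₂ fed = 54.75 × 79/21 = 206 mol.
Fuel reacted = 0.714 × 25.8 → ξ = 18.42 mol.
Outlet (n = n₀ + ν ξ):
  CH₄: 25.8 − 1(18.42) = 7.379
  O₂: 54.75 − 2(18.42) = 17.91
  N₂: 206 (inert)
  CO₂: 0 + 1(18.42) = 18.42
  H₂O: 0 + 2(18.42) = 36.84

17.9 mol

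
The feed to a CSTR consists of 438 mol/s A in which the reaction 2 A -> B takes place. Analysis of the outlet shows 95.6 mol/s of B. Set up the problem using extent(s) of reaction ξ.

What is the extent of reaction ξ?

For B: n = n₀ + 1ξ → 95.6 = 0 + 1ξ, giving ξ = 95.6 mol/s.
Outlet amounts (n = n₀ + ν ξ):
  A: 438 − 2(95.6) = 246.8
  B: 0 + 1(95.6) = 95.6

ξ = 95.6 mol/s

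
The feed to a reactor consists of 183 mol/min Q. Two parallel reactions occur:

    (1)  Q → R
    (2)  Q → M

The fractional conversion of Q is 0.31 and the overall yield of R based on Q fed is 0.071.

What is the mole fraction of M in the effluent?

0.239

Yield of R: 1ξ₁ / 183 = 0.071 → ξ₁ = 12.99 mol/min.
Conversion of Q: 1ξ₁ + 1ξ₂ = 0.31 × 183 = 56.73 → ξ₂ = 43.74 mol/min.
Outlet amounts (n = n₀ + Σ ν·ξ):
  Q: 183 − 1(12.99) − 1(43.74) = 126.3
  R: 0 + 1(12.99) = 12.99
  M: 0 + 1(43.74) = 43.74
Total out = 183 mol/min; y_M = 43.74 / 183 = 0.239.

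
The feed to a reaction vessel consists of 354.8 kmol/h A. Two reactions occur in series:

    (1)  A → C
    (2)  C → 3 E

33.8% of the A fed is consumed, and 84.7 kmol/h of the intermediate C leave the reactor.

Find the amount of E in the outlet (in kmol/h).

Conversion of A: A consumed = 1ξ₁ = 0.338 × 354.8 → ξ₁ = 119.9 kmol/h.
C balance: n_C = 0 + 1ξ₁ − 1ξ₂ = 84.7 → ξ₂ = (1·119.9 − 84.7)/1 = 35.22 kmol/h.
Outlet amounts (n = n₀ + Σ ν·ξ):
  A: 354.8 − 1(119.9) = 234.9
  C: 0 + 1(119.9) − 1(35.22) = 84.7
  E: 0 + 3(35.22) = 105.7

106 kmol/h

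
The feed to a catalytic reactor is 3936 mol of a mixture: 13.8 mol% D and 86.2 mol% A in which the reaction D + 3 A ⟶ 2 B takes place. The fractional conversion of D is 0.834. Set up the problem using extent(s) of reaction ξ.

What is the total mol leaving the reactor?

3030 mol

D reacted = 0.834 × 543.2 = 453 mol; ν_D = −1, so ξ = 453/1 = 453 mol.
Outlet amounts (n = n₀ + ν ξ):
  D: 543.2 − 1(453) = 90.17
  A: 3393 − 3(453) = 2034
  B: 0 + 2(453) = 906
Total out = 90.17 + 2034 + 906 = 3030 mol.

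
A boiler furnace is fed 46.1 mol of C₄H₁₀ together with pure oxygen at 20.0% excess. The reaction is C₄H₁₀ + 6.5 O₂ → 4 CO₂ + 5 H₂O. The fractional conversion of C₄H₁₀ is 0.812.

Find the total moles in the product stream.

Stoichiometric O₂ = 6.5 × 46.1 = 299.7 mol; O₂ fed = 299.7 × 1.200 = 359.6 mol.
Fuel reacted = 0.812 × 46.1 → ξ = 37.43 mol.
Outlet (n = n₀ + ν ξ):
  C₄H₁₀: 46.1 − 1(37.43) = 8.667
  O₂: 359.6 − 6.5(37.43) = 116.3
  CO₂: 0 + 4(37.43) = 149.7
  H₂O: 0 + 5(37.43) = 187.2
Total out = 8.667 + 116.3 + 149.7 + 187.2 = 461.8 mol.

462 mol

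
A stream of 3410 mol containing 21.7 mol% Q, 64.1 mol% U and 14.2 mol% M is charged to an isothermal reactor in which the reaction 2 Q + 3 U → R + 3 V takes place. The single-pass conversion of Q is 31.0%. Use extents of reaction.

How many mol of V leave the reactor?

Q reacted = 0.31 × 740 = 229.4 mol; ν_Q = −2, so ξ = 229.4/2 = 114.7 mol.
Outlet amounts (n = n₀ + ν ξ):
  Q: 740 − 2(114.7) = 510.6
  U: 2186 − 3(114.7) = 1842
  R: 0 + 1(114.7) = 114.7
  V: 0 + 3(114.7) = 344.1
  M: 484.2 (inert)

344 mol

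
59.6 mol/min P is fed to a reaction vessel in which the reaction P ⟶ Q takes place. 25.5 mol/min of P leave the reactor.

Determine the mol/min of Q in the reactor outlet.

34.1 mol/min

For P: n = n₀ − 1ξ → 25.5 = 59.6 − 1ξ, giving ξ = 34.1 mol/min.
Outlet amounts (n = n₀ + ν ξ):
  P: 59.6 − 1(34.1) = 25.5
  Q: 0 + 1(34.1) = 34.1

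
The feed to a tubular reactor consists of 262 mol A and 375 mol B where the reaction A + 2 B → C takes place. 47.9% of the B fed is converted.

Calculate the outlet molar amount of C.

89.8 mol

B reacted = 0.479 × 375 = 179.6 mol; ν_B = −2, so ξ = 179.6/2 = 89.81 mol.
Outlet amounts (n = n₀ + ν ξ):
  A: 262 − 1(89.81) = 172.2
  B: 375 − 2(89.81) = 195.4
  C: 0 + 1(89.81) = 89.81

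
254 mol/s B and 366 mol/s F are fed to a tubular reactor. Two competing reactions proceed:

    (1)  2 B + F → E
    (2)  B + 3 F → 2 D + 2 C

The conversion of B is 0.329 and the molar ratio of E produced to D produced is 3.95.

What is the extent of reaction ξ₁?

Conversion of B: B consumed = 0.329 × 254 = 83.57 mol/s = 2ξ₁ + 1ξ₂.
Selectivity: 1ξ₁ / (2ξ₂) = 3.95 → ξ₁ = 7.9 ξ₂.
Substitute: (2·7.9 + 1) ξ₂ = 83.57 → ξ₂ = 4.974 mol/s, ξ₁ = 39.3 mol/s.
Outlet amounts (n = n₀ + Σ ν·ξ):
  B: 254 − 2(39.3) − 1(4.974) = 170.4
  F: 366 − 1(39.3) − 3(4.974) = 311.8
  E: 0 + 1(39.3) = 39.3
  D: 0 + 2(4.974) = 9.948
  C: 0 + 2(4.974) = 9.948

ξ₁ = 39.3 mol/s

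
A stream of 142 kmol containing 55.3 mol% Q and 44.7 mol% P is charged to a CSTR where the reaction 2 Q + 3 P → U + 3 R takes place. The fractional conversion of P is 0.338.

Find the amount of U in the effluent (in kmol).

7.15 kmol

P reacted = 0.338 × 63.47 = 21.45 kmol; ν_P = −3, so ξ = 21.45/3 = 7.151 kmol.
Outlet amounts (n = n₀ + ν ξ):
  Q: 78.53 − 2(7.151) = 64.22
  P: 63.47 − 3(7.151) = 42.02
  U: 0 + 1(7.151) = 7.151
  R: 0 + 3(7.151) = 21.45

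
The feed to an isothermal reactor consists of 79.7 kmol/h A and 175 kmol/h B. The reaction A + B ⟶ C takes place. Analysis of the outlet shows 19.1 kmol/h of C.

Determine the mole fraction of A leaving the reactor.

For C: n = n₀ + 1ξ → 19.1 = 0 + 1ξ, giving ξ = 19.1 kmol/h.
Outlet amounts (n = n₀ + ν ξ):
  A: 79.7 − 1(19.1) = 60.6
  B: 175 − 1(19.1) = 155.9
  C: 0 + 1(19.1) = 19.1
Total out = 235.6 kmol/h; y_A = 60.6 / 235.6 = 0.2572.

0.257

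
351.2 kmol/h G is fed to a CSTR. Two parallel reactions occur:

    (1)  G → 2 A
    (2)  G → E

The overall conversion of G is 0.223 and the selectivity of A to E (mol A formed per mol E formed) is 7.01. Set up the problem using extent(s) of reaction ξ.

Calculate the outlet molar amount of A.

Conversion of G: G consumed = 0.223 × 351.2 = 78.32 kmol/h = 1ξ₁ + 1ξ₂.
Selectivity: 2ξ₁ / (1ξ₂) = 7.01 → ξ₁ = 3.505 ξ₂.
Substitute: (1·3.505 + 1) ξ₂ = 78.32 → ξ₂ = 17.38 kmol/h, ξ₁ = 60.93 kmol/h.
Outlet amounts (n = n₀ + Σ ν·ξ):
  G: 351.2 − 1(60.93) − 1(17.38) = 272.9
  A: 0 + 2(60.93) = 121.9
  E: 0 + 1(17.38) = 17.38

122 kmol/h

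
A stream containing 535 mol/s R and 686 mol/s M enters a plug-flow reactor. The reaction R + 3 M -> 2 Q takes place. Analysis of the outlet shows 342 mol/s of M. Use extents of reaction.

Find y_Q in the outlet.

0.231

For M: n = n₀ − 3ξ → 342 = 686 − 3ξ, giving ξ = 114.7 mol/s.
Outlet amounts (n = n₀ + ν ξ):
  R: 535 − 1(114.7) = 420.3
  M: 686 − 3(114.7) = 342
  Q: 0 + 2(114.7) = 229.3
Total out = 991.7 mol/s; y_Q = 229.3 / 991.7 = 0.2313.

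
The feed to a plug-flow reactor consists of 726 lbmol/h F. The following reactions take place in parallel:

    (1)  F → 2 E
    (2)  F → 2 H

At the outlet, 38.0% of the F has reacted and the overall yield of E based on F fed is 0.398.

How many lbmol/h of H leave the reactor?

Yield of E: 2ξ₁ / 726 = 0.398 → ξ₁ = 144.5 lbmol/h.
Conversion of F: 1ξ₁ + 1ξ₂ = 0.38 × 726 = 275.9 → ξ₂ = 131.4 lbmol/h.
Outlet amounts (n = n₀ + Σ ν·ξ):
  F: 726 − 1(144.5) − 1(131.4) = 450.1
  E: 0 + 2(144.5) = 288.9
  H: 0 + 2(131.4) = 262.8

263 lbmol/h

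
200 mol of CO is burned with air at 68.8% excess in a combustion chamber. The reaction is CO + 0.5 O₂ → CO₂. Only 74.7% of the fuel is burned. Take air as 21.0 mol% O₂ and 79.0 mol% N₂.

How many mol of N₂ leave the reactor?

Stoichiometric O₂ = 0.5 × 200 = 100 mol; O₂ fed = 100 × 1.688 = 168.8 mol.
N₂ fed = 168.8 × 79/21 = 635 mol.
Fuel reacted = 0.747 × 200 → ξ = 149.4 mol.
Outlet (n = n₀ + ν ξ):
  CO: 200 − 1(149.4) = 50.6
  O₂: 168.8 − 0.5(149.4) = 94.1
  N₂: 635 (inert)
  CO₂: 0 + 1(149.4) = 149.4

635 mol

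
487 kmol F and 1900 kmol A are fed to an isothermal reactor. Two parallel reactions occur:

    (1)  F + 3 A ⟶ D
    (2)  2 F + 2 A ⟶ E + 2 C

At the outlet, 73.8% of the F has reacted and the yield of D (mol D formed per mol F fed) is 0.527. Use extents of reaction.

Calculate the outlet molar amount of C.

103 kmol

Yield of D: 1ξ₁ / 487 = 0.527 → ξ₁ = 256.6 kmol.
Conversion of F: 1ξ₁ + 2ξ₂ = 0.738 × 487 = 359.4 → ξ₂ = 51.38 kmol.
Outlet amounts (n = n₀ + Σ ν·ξ):
  F: 487 − 1(256.6) − 2(51.38) = 127.6
  A: 1900 − 3(256.6) − 2(51.38) = 1027
  D: 0 + 1(256.6) = 256.6
  E: 0 + 1(51.38) = 51.38
  C: 0 + 2(51.38) = 102.8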